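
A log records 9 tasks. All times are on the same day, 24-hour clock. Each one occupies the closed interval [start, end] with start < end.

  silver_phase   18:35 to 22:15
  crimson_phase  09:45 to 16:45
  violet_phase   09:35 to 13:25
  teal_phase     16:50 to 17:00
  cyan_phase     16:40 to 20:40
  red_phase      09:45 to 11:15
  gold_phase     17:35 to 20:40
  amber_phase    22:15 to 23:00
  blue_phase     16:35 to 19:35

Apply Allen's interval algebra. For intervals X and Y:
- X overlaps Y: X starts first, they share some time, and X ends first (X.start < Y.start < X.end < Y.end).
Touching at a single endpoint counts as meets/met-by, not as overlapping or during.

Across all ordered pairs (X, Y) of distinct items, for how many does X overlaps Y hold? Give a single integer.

Checking all 72 ordered pairs for relation 'overlaps'; matching pairs in alphabetical order:
(blue_phase, cyan_phase): blue_phase overlaps cyan_phase ✓
(blue_phase, gold_phase): blue_phase overlaps gold_phase ✓
(blue_phase, silver_phase): blue_phase overlaps silver_phase ✓
(crimson_phase, blue_phase): crimson_phase overlaps blue_phase ✓
(crimson_phase, cyan_phase): crimson_phase overlaps cyan_phase ✓
(cyan_phase, silver_phase): cyan_phase overlaps silver_phase ✓
(gold_phase, silver_phase): gold_phase overlaps silver_phase ✓
(violet_phase, crimson_phase): violet_phase overlaps crimson_phase ✓
Count: 8.

8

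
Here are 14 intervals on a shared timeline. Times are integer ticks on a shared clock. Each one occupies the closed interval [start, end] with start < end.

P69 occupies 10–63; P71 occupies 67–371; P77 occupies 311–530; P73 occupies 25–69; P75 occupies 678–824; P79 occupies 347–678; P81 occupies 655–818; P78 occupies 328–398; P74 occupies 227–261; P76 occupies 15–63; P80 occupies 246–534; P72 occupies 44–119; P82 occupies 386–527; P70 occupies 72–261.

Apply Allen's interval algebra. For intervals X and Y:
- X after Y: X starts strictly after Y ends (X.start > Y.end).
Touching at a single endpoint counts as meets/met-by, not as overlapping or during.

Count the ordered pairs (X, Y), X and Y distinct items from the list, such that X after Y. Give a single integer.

Checking all 182 ordered pairs for relation 'after'; matching pairs in alphabetical order:
(P70, P69): P70 after P69 ✓
(P70, P73): P70 after P73 ✓
(P70, P76): P70 after P76 ✓
(P71, P69): P71 after P69 ✓
(P71, P76): P71 after P76 ✓
(P74, P69): P74 after P69 ✓
(P74, P72): P74 after P72 ✓
(P74, P73): P74 after P73 ✓
(P74, P76): P74 after P76 ✓
(P75, P69): P75 after P69 ✓
(P75, P70): P75 after P70 ✓
(P75, P71): P75 after P71 ✓
(P75, P72): P75 after P72 ✓
(P75, P73): P75 after P73 ✓
(P75, P74): P75 after P74 ✓
(P75, P76): P75 after P76 ✓
(P75, P77): P75 after P77 ✓
(P75, P78): P75 after P78 ✓
(P75, P80): P75 after P80 ✓
(P75, P82): P75 after P82 ✓
(P77, P69): P77 after P69 ✓
(P77, P70): P77 after P70 ✓
(P77, P72): P77 after P72 ✓
(P77, P73): P77 after P73 ✓
... plus 36 further pairs not listed.
Count: 60.

60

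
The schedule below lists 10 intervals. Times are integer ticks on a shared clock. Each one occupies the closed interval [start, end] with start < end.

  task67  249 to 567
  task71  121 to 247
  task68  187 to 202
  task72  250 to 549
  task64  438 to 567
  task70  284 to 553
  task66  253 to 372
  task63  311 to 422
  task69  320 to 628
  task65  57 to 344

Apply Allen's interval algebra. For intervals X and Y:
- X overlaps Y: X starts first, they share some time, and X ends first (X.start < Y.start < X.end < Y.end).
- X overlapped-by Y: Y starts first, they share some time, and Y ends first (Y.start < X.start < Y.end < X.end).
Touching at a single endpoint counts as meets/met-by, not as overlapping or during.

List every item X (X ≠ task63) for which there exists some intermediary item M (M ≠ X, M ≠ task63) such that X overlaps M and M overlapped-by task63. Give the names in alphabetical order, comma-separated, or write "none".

Target task63 = [311, 422].
Intermediaries M with M overlapped-by task63: task69.
Via task69 — items with X overlaps task69: task65, task66, task67, task70, task72.
Union: task65, task66, task67, task70, task72.

task65, task66, task67, task70, task72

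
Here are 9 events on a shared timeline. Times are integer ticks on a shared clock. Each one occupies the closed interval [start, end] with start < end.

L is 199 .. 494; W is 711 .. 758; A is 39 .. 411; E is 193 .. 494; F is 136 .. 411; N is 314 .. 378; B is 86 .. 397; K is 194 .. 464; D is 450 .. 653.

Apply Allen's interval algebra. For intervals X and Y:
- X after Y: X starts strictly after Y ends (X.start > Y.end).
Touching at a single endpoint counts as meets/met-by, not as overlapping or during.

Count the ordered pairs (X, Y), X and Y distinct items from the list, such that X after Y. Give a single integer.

Checking all 72 ordered pairs for relation 'after'; matching pairs in alphabetical order:
(D, A): D after A ✓
(D, B): D after B ✓
(D, F): D after F ✓
(D, N): D after N ✓
(W, A): W after A ✓
(W, B): W after B ✓
(W, D): W after D ✓
(W, E): W after E ✓
(W, F): W after F ✓
(W, K): W after K ✓
(W, L): W after L ✓
(W, N): W after N ✓
Count: 12.

12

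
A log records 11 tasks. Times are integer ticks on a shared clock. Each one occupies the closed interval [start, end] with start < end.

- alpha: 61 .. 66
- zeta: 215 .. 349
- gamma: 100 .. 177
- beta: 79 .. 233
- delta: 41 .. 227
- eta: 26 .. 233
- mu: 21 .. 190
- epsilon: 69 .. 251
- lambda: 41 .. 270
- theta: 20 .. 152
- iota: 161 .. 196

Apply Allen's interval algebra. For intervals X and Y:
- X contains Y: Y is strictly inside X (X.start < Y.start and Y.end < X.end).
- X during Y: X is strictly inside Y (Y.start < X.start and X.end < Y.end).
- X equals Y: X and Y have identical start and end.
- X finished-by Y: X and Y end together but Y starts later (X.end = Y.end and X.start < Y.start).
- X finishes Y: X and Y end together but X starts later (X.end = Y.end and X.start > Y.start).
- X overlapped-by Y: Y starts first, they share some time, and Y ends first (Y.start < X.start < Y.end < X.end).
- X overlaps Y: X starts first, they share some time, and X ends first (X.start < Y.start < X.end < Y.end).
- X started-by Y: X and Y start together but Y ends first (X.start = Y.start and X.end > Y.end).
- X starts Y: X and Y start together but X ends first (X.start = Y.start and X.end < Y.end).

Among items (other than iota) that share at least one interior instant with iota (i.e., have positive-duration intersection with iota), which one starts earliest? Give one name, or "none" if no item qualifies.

mu

Target iota = [161, 196].
alpha [61, 66] → before → excluded.
beta [79, 233] → contains → candidate.
delta [41, 227] → contains → candidate.
epsilon [69, 251] → contains → candidate.
eta [26, 233] → contains → candidate.
gamma [100, 177] → overlaps → candidate.
lambda [41, 270] → contains → candidate.
mu [21, 190] → overlaps → candidate.
theta [20, 152] → before → excluded.
zeta [215, 349] → after → excluded.
Among candidates, earliest start is 21 → mu.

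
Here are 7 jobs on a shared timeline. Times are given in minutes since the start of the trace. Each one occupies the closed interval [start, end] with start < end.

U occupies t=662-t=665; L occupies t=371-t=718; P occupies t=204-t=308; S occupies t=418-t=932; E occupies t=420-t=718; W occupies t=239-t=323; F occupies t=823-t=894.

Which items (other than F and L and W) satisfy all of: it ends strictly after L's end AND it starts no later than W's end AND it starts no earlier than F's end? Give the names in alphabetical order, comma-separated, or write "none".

none

Conditions: its end is strictly after L's end (X.end > t=718) AND its start is no later than W's end (X.start <= t=323) AND its start is no earlier than F's end (X.start >= t=894).
E: end t=718 > t=718? ✗; start t=420 <= t=323? ✗; start t=420 >= t=894? ✗ → no.
P: end t=308 > t=718? ✗; start t=204 <= t=323? ✓; start t=204 >= t=894? ✗ → no.
S: end t=932 > t=718? ✓; start t=418 <= t=323? ✗; start t=418 >= t=894? ✗ → no.
U: end t=665 > t=718? ✗; start t=662 <= t=323? ✗; start t=662 >= t=894? ✗ → no.
Result: none.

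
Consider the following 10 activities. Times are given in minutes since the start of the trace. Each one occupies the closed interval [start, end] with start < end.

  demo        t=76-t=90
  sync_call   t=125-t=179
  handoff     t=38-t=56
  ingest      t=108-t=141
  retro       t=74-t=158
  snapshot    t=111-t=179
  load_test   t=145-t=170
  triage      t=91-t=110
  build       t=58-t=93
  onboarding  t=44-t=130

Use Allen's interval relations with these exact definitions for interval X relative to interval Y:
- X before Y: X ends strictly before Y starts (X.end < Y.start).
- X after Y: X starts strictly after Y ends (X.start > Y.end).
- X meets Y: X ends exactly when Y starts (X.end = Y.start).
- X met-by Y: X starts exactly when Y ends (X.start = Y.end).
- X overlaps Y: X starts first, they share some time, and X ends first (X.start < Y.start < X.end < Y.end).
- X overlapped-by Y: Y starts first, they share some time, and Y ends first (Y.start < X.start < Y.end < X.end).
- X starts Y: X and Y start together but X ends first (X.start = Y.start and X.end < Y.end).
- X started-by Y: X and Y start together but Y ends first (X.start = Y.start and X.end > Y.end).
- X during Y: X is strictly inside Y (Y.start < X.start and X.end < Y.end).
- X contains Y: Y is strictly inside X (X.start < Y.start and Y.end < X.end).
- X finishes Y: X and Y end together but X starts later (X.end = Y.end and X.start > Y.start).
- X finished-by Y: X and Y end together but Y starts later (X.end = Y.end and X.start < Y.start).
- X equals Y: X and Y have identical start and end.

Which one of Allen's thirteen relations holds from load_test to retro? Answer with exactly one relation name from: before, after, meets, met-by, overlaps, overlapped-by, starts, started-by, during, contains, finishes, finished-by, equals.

overlapped-by

load_test = [t=145, t=170]; retro = [t=74, t=158].
Compare endpoints: load_test.start > retro.start, load_test.start < retro.end, load_test.end > retro.start, load_test.end > retro.end.
That pattern is 'overlapped-by'.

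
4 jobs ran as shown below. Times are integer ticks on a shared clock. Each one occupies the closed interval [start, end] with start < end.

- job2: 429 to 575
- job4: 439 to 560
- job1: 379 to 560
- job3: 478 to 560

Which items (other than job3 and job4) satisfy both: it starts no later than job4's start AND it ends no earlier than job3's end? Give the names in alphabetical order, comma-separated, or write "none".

Conditions: its start is no later than job4's start (X.start <= 439) AND its end is no earlier than job3's end (X.end >= 560).
job1: start 379 <= 439? ✓; end 560 >= 560? ✓ → yes.
job2: start 429 <= 439? ✓; end 575 >= 560? ✓ → yes.
Result: job1, job2.

job1, job2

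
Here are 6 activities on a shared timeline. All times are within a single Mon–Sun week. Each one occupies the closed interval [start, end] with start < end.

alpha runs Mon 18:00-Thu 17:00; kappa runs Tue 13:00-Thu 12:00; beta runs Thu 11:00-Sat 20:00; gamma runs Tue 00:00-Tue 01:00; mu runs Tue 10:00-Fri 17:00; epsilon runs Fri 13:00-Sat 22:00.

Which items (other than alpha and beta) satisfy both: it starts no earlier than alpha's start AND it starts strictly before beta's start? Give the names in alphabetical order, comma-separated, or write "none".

Conditions: its start is no earlier than alpha's start (X.start >= Mon 18:00) AND its start is strictly before beta's start (X.start < Thu 11:00).
epsilon: start Fri 13:00 >= Mon 18:00? ✓; start Fri 13:00 < Thu 11:00? ✗ → no.
gamma: start Tue 00:00 >= Mon 18:00? ✓; start Tue 00:00 < Thu 11:00? ✓ → yes.
kappa: start Tue 13:00 >= Mon 18:00? ✓; start Tue 13:00 < Thu 11:00? ✓ → yes.
mu: start Tue 10:00 >= Mon 18:00? ✓; start Tue 10:00 < Thu 11:00? ✓ → yes.
Result: gamma, kappa, mu.

gamma, kappa, mu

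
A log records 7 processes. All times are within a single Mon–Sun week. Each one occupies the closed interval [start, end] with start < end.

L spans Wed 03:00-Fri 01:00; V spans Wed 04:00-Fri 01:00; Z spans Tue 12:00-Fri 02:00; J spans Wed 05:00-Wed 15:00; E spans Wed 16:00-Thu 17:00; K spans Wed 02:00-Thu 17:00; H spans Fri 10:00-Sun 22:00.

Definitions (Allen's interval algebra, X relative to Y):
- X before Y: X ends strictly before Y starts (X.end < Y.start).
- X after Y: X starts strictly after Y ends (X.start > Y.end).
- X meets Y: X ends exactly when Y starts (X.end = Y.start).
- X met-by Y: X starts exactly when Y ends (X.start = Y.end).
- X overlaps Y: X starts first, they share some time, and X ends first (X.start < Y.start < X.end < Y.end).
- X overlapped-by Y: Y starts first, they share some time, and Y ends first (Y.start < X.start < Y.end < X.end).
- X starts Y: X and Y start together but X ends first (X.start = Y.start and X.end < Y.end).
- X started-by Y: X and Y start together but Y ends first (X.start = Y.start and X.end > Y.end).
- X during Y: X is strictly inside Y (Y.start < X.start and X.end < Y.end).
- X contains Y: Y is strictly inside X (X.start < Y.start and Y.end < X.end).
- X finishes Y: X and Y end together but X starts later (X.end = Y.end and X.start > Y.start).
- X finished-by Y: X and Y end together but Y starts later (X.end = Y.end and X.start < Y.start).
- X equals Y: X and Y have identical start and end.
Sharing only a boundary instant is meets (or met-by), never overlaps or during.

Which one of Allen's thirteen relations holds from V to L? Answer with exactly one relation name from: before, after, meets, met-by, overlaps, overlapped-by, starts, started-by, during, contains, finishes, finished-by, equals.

V = [Wed 04:00, Fri 01:00]; L = [Wed 03:00, Fri 01:00].
Compare endpoints: V.start > L.start, V.start < L.end, V.end > L.start, V.end = L.end.
That pattern is 'finishes'.

finishes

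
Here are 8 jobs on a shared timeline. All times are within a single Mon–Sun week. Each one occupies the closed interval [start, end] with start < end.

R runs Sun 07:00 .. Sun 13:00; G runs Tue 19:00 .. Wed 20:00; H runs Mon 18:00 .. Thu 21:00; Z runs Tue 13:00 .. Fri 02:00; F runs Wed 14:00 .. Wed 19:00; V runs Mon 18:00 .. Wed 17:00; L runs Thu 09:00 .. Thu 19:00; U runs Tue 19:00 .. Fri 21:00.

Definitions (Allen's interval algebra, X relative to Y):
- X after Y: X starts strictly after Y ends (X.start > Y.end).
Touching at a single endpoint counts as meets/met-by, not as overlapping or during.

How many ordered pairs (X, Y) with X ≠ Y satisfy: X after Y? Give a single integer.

Checking all 56 ordered pairs for relation 'after'; matching pairs in alphabetical order:
(L, F): L after F ✓
(L, G): L after G ✓
(L, V): L after V ✓
(R, F): R after F ✓
(R, G): R after G ✓
(R, H): R after H ✓
(R, L): R after L ✓
(R, U): R after U ✓
(R, V): R after V ✓
(R, Z): R after Z ✓
Count: 10.

10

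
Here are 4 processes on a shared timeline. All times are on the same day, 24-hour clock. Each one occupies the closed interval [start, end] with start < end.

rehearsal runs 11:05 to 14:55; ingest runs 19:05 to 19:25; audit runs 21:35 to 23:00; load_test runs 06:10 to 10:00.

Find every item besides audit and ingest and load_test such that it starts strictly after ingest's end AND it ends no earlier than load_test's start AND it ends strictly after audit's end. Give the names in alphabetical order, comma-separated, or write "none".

none

Conditions: its start is strictly after ingest's end (X.start > 19:25) AND its end is no earlier than load_test's start (X.end >= 06:10) AND its end is strictly after audit's end (X.end > 23:00).
rehearsal: start 11:05 > 19:25? ✗; end 14:55 >= 06:10? ✓; end 14:55 > 23:00? ✗ → no.
Result: none.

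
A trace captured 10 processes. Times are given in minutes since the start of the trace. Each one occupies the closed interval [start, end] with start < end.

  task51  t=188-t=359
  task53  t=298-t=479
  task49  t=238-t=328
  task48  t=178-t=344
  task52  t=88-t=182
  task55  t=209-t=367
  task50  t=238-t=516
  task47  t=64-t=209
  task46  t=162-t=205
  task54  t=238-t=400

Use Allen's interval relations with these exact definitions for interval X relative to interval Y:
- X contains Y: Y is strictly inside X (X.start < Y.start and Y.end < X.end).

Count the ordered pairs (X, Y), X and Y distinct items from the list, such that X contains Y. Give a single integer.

Checking all 90 ordered pairs for relation 'contains'; matching pairs in alphabetical order:
(task47, task46): task47 contains task46 ✓
(task47, task52): task47 contains task52 ✓
(task48, task49): task48 contains task49 ✓
(task50, task53): task50 contains task53 ✓
(task51, task49): task51 contains task49 ✓
(task55, task49): task55 contains task49 ✓
Count: 6.

6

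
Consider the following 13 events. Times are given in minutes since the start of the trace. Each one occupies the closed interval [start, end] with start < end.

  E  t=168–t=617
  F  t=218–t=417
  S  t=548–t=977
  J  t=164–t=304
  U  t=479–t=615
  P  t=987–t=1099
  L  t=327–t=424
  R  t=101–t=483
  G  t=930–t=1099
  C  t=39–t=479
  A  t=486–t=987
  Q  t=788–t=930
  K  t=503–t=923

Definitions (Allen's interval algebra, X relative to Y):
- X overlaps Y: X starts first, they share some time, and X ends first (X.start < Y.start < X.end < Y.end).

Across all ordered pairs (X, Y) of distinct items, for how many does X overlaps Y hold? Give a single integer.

17

Checking all 156 ordered pairs for relation 'overlaps'; matching pairs in alphabetical order:
(A, G): A overlaps G ✓
(C, E): C overlaps E ✓
(C, R): C overlaps R ✓
(E, A): E overlaps A ✓
(E, K): E overlaps K ✓
(E, S): E overlaps S ✓
(F, L): F overlaps L ✓
(J, E): J overlaps E ✓
(J, F): J overlaps F ✓
(K, Q): K overlaps Q ✓
(K, S): K overlaps S ✓
(R, E): R overlaps E ✓
(R, U): R overlaps U ✓
(S, G): S overlaps G ✓
(U, A): U overlaps A ✓
(U, K): U overlaps K ✓
(U, S): U overlaps S ✓
Count: 17.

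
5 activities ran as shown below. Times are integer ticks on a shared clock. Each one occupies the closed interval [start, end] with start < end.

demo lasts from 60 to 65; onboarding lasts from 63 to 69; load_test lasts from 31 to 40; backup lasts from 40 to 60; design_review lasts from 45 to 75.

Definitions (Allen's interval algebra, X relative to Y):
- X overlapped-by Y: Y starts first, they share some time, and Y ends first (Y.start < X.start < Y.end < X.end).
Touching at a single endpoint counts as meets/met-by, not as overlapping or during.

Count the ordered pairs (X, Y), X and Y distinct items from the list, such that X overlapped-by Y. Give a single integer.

Checking all 20 ordered pairs for relation 'overlapped-by'; matching pairs in alphabetical order:
(design_review, backup): design_review overlapped-by backup ✓
(onboarding, demo): onboarding overlapped-by demo ✓
Count: 2.

2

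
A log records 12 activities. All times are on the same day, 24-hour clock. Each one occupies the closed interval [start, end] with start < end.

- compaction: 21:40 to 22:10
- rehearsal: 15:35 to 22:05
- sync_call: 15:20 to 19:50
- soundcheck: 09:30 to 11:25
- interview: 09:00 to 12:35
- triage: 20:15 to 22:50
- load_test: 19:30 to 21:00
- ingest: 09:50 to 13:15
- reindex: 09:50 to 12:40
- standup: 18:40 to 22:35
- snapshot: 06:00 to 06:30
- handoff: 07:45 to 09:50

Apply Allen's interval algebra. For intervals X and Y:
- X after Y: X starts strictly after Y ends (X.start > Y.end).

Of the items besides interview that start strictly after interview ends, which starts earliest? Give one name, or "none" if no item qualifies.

Target interview = [09:00, 12:35].
compaction [21:40, 22:10] → after → candidate.
handoff [07:45, 09:50] → overlaps → excluded.
ingest [09:50, 13:15] → overlapped-by → excluded.
load_test [19:30, 21:00] → after → candidate.
rehearsal [15:35, 22:05] → after → candidate.
reindex [09:50, 12:40] → overlapped-by → excluded.
snapshot [06:00, 06:30] → before → excluded.
soundcheck [09:30, 11:25] → during → excluded.
standup [18:40, 22:35] → after → candidate.
sync_call [15:20, 19:50] → after → candidate.
triage [20:15, 22:50] → after → candidate.
Among candidates, earliest start is 15:20 → sync_call.

sync_call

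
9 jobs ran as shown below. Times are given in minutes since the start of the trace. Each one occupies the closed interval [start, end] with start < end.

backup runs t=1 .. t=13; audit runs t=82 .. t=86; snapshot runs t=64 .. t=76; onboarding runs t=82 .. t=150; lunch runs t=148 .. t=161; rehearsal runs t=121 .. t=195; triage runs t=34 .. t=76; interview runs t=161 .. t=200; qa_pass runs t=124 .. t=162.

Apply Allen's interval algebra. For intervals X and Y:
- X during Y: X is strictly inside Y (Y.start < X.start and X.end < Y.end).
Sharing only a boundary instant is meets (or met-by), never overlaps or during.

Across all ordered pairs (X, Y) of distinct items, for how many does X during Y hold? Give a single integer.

3

Checking all 72 ordered pairs for relation 'during'; matching pairs in alphabetical order:
(lunch, qa_pass): lunch during qa_pass ✓
(lunch, rehearsal): lunch during rehearsal ✓
(qa_pass, rehearsal): qa_pass during rehearsal ✓
Count: 3.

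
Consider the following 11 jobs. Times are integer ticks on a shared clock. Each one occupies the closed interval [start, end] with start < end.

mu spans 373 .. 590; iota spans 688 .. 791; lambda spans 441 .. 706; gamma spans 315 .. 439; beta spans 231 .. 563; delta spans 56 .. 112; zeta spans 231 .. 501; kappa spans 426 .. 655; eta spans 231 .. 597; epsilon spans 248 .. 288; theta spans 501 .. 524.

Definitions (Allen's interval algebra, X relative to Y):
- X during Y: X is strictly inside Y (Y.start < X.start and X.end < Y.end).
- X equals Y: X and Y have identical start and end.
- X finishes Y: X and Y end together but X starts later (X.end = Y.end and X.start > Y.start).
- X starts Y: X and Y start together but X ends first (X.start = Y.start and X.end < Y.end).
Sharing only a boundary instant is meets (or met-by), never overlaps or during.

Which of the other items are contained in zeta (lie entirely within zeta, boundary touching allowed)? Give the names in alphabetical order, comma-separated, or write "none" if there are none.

epsilon, gamma

Target zeta = [231, 501].
beta [231, 563] → started-by → no.
delta [56, 112] → before → no.
epsilon [248, 288] → during → yes.
eta [231, 597] → started-by → no.
gamma [315, 439] → during → yes.
iota [688, 791] → after → no.
kappa [426, 655] → overlapped-by → no.
lambda [441, 706] → overlapped-by → no.
mu [373, 590] → overlapped-by → no.
theta [501, 524] → met-by → no.
Result: epsilon, gamma.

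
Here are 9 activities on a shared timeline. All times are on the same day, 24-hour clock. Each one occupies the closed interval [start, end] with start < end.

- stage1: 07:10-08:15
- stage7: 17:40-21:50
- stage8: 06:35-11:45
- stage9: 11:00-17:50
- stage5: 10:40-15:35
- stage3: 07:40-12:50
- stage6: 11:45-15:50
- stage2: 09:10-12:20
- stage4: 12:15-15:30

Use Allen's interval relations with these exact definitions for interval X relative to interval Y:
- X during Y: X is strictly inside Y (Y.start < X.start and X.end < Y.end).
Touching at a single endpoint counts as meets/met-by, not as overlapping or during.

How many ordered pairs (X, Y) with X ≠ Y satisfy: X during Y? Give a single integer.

Checking all 72 ordered pairs for relation 'during'; matching pairs in alphabetical order:
(stage1, stage8): stage1 during stage8 ✓
(stage2, stage3): stage2 during stage3 ✓
(stage4, stage5): stage4 during stage5 ✓
(stage4, stage6): stage4 during stage6 ✓
(stage4, stage9): stage4 during stage9 ✓
(stage6, stage9): stage6 during stage9 ✓
Count: 6.

6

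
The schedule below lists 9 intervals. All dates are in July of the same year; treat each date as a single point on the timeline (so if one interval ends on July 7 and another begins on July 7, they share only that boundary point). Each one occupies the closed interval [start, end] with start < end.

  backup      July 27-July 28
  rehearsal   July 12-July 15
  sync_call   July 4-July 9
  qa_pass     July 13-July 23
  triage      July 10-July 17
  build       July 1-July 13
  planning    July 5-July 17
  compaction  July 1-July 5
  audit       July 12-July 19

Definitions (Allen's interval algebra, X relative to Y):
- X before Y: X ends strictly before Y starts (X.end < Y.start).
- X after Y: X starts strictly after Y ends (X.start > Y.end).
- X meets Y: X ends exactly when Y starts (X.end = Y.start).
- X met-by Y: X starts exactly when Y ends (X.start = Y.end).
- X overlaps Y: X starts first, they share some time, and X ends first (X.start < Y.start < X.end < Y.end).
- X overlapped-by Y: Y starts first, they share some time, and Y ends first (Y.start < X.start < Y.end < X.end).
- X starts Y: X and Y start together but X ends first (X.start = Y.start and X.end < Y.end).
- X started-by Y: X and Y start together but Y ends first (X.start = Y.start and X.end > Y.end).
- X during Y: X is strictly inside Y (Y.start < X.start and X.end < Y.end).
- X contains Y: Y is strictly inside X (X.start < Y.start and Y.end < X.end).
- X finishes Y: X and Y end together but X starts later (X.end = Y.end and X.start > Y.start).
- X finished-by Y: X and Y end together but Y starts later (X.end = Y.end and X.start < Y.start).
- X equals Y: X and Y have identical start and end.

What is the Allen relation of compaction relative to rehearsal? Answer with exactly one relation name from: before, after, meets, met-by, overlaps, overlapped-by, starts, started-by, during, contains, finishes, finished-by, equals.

compaction = [July 1, July 5]; rehearsal = [July 12, July 15].
Compare endpoints: compaction.start < rehearsal.start, compaction.start < rehearsal.end, compaction.end < rehearsal.start, compaction.end < rehearsal.end.
That pattern is 'before'.

before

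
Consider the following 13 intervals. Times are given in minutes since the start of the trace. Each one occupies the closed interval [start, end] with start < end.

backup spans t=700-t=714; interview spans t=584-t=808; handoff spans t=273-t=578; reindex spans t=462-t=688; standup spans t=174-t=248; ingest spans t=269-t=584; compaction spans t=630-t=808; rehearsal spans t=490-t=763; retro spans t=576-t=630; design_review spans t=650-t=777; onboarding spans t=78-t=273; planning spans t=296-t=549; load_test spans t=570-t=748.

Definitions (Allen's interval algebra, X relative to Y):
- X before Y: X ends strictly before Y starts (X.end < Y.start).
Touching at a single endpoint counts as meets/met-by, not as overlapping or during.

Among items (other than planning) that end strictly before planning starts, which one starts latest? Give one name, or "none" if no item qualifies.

Target planning = [t=296, t=549].
backup [t=700, t=714] → after → excluded.
compaction [t=630, t=808] → after → excluded.
design_review [t=650, t=777] → after → excluded.
handoff [t=273, t=578] → contains → excluded.
ingest [t=269, t=584] → contains → excluded.
interview [t=584, t=808] → after → excluded.
load_test [t=570, t=748] → after → excluded.
onboarding [t=78, t=273] → before → candidate.
rehearsal [t=490, t=763] → overlapped-by → excluded.
reindex [t=462, t=688] → overlapped-by → excluded.
retro [t=576, t=630] → after → excluded.
standup [t=174, t=248] → before → candidate.
Among candidates, latest start is t=174 → standup.

standup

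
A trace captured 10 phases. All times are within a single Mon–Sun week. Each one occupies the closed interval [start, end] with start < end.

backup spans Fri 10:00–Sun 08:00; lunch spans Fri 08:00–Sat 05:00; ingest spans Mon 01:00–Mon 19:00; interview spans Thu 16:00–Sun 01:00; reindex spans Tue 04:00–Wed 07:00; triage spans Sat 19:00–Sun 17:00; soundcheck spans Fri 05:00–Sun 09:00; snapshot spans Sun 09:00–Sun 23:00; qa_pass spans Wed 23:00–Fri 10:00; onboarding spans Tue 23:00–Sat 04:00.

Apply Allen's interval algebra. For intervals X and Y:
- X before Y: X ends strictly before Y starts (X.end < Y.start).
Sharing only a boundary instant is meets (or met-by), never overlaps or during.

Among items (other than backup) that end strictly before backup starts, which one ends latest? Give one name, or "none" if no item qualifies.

Target backup = [Fri 10:00, Sun 08:00].
ingest [Mon 01:00, Mon 19:00] → before → candidate.
interview [Thu 16:00, Sun 01:00] → overlaps → excluded.
lunch [Fri 08:00, Sat 05:00] → overlaps → excluded.
onboarding [Tue 23:00, Sat 04:00] → overlaps → excluded.
qa_pass [Wed 23:00, Fri 10:00] → meets → excluded.
reindex [Tue 04:00, Wed 07:00] → before → candidate.
snapshot [Sun 09:00, Sun 23:00] → after → excluded.
soundcheck [Fri 05:00, Sun 09:00] → contains → excluded.
triage [Sat 19:00, Sun 17:00] → overlapped-by → excluded.
Among candidates, latest end is Wed 07:00 → reindex.

reindex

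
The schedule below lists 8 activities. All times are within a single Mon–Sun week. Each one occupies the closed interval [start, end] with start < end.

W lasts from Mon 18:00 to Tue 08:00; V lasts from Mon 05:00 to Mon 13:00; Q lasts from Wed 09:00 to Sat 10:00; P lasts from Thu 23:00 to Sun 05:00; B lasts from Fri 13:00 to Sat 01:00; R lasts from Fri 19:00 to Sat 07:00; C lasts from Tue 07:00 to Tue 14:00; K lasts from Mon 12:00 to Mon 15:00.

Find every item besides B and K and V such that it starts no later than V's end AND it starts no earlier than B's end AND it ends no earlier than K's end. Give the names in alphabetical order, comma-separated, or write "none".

none

Conditions: its start is no later than V's end (X.start <= Mon 13:00) AND its start is no earlier than B's end (X.start >= Sat 01:00) AND its end is no earlier than K's end (X.end >= Mon 15:00).
C: start Tue 07:00 <= Mon 13:00? ✗; start Tue 07:00 >= Sat 01:00? ✗; end Tue 14:00 >= Mon 15:00? ✓ → no.
P: start Thu 23:00 <= Mon 13:00? ✗; start Thu 23:00 >= Sat 01:00? ✗; end Sun 05:00 >= Mon 15:00? ✓ → no.
Q: start Wed 09:00 <= Mon 13:00? ✗; start Wed 09:00 >= Sat 01:00? ✗; end Sat 10:00 >= Mon 15:00? ✓ → no.
R: start Fri 19:00 <= Mon 13:00? ✗; start Fri 19:00 >= Sat 01:00? ✗; end Sat 07:00 >= Mon 15:00? ✓ → no.
W: start Mon 18:00 <= Mon 13:00? ✗; start Mon 18:00 >= Sat 01:00? ✗; end Tue 08:00 >= Mon 15:00? ✓ → no.
Result: none.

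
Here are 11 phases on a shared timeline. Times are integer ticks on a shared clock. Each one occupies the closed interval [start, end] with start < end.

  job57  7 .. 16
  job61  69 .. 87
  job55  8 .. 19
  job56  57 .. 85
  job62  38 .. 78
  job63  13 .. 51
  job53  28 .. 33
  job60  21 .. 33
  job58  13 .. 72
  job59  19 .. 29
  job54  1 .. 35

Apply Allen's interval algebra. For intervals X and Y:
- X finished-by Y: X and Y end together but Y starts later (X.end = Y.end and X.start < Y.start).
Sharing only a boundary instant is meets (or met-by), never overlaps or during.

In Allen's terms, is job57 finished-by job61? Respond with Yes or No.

job57 = [7, 16], job61 = [69, 87].
Actual relation of job57 to job61: before.
Asked whether 'finished-by' holds → No.

No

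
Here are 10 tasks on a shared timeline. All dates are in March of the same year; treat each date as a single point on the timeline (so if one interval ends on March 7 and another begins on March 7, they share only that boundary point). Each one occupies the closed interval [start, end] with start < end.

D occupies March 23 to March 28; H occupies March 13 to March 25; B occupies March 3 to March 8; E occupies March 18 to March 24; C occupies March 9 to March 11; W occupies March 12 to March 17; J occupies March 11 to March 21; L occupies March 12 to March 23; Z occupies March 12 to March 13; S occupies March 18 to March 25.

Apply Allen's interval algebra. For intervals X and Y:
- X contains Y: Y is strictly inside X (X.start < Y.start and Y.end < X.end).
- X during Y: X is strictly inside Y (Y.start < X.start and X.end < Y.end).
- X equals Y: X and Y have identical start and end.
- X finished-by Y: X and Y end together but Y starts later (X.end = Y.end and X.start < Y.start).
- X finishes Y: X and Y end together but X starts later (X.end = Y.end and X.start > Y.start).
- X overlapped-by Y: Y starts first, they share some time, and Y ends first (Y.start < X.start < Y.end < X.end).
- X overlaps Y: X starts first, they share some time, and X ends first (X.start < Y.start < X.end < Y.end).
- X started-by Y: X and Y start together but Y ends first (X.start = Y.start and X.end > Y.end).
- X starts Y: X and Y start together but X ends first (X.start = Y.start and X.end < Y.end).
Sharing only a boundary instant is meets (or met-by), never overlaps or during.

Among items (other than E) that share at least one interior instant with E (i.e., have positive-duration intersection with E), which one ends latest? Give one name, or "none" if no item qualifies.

Target E = [March 18, March 24].
B [March 3, March 8] → before → excluded.
C [March 9, March 11] → before → excluded.
D [March 23, March 28] → overlapped-by → candidate.
H [March 13, March 25] → contains → candidate.
J [March 11, March 21] → overlaps → candidate.
L [March 12, March 23] → overlaps → candidate.
S [March 18, March 25] → started-by → candidate.
W [March 12, March 17] → before → excluded.
Z [March 12, March 13] → before → excluded.
Among candidates, latest end is March 28 → D.

D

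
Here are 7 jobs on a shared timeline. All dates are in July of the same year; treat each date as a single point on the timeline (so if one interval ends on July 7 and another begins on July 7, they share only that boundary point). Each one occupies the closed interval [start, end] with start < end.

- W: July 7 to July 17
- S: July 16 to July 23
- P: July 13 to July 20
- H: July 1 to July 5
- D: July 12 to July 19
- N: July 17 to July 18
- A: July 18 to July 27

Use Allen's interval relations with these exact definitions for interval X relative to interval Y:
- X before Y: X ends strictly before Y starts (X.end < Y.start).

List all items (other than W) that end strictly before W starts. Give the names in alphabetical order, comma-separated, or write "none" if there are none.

Target W = [July 7, July 17].
A [July 18, July 27] → after → no.
D [July 12, July 19] → overlapped-by → no.
H [July 1, July 5] → before → yes.
N [July 17, July 18] → met-by → no.
P [July 13, July 20] → overlapped-by → no.
S [July 16, July 23] → overlapped-by → no.
Result: H.

H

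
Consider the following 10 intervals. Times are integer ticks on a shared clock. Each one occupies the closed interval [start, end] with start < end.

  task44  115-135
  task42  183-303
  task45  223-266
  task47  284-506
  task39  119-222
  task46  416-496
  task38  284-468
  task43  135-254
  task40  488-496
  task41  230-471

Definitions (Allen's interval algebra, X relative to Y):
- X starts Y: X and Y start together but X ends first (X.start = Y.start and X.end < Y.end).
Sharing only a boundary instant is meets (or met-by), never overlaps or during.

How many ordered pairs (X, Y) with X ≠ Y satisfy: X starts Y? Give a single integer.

Checking all 90 ordered pairs for relation 'starts'; matching pairs in alphabetical order:
(task38, task47): task38 starts task47 ✓
Count: 1.

1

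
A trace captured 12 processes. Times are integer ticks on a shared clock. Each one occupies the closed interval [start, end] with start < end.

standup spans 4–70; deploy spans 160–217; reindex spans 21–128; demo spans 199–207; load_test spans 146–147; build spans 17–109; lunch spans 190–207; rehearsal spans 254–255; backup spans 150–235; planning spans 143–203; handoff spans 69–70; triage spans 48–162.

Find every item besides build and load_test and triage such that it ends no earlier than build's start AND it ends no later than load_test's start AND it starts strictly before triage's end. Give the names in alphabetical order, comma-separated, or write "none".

Conditions: its end is no earlier than build's start (X.end >= 17) AND its end is no later than load_test's start (X.end <= 146) AND its start is strictly before triage's end (X.start < 162).
backup: end 235 >= 17? ✓; end 235 <= 146? ✗; start 150 < 162? ✓ → no.
demo: end 207 >= 17? ✓; end 207 <= 146? ✗; start 199 < 162? ✗ → no.
deploy: end 217 >= 17? ✓; end 217 <= 146? ✗; start 160 < 162? ✓ → no.
handoff: end 70 >= 17? ✓; end 70 <= 146? ✓; start 69 < 162? ✓ → yes.
lunch: end 207 >= 17? ✓; end 207 <= 146? ✗; start 190 < 162? ✗ → no.
planning: end 203 >= 17? ✓; end 203 <= 146? ✗; start 143 < 162? ✓ → no.
rehearsal: end 255 >= 17? ✓; end 255 <= 146? ✗; start 254 < 162? ✗ → no.
reindex: end 128 >= 17? ✓; end 128 <= 146? ✓; start 21 < 162? ✓ → yes.
standup: end 70 >= 17? ✓; end 70 <= 146? ✓; start 4 < 162? ✓ → yes.
Result: handoff, reindex, standup.

handoff, reindex, standup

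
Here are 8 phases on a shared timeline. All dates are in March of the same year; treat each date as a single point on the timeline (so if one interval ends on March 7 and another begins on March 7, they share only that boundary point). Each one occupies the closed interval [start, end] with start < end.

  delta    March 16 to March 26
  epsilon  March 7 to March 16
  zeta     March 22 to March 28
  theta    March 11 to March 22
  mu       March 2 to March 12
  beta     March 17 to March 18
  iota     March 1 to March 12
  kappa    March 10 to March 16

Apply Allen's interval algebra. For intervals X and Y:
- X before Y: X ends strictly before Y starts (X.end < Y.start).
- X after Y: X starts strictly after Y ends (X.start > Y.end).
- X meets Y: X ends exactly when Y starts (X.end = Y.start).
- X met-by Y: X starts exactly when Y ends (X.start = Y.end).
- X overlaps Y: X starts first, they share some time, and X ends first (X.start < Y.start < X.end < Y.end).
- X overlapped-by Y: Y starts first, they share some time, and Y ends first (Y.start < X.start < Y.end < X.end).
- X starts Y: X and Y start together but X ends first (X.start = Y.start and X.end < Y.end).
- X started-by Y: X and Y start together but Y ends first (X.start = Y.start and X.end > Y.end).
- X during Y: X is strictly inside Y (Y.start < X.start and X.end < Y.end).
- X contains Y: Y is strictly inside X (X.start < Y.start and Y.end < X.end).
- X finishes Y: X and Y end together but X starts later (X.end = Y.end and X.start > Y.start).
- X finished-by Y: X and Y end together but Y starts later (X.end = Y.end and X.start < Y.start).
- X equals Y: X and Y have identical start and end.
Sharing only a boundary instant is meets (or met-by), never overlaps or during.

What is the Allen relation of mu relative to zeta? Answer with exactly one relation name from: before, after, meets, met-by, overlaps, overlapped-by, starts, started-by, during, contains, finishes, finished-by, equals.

before

mu = [March 2, March 12]; zeta = [March 22, March 28].
Compare endpoints: mu.start < zeta.start, mu.start < zeta.end, mu.end < zeta.start, mu.end < zeta.end.
That pattern is 'before'.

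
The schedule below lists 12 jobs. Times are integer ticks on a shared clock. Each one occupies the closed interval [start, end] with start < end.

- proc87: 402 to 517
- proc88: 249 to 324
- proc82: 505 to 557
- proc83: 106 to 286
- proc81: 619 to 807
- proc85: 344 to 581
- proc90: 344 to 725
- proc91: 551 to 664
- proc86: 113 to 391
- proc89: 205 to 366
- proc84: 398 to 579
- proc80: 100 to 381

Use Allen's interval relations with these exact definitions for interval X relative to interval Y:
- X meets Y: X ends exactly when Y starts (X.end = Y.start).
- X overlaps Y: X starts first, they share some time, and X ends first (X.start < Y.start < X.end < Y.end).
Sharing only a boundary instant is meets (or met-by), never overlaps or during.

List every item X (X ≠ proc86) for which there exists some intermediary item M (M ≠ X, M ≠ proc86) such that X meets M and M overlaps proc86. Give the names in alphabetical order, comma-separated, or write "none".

none

Target proc86 = [113, 391].
Intermediaries M with M overlaps proc86: proc80, proc83.
Via proc80 — items with X meets proc80: none.
Via proc83 — items with X meets proc83: none.
Union: none.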